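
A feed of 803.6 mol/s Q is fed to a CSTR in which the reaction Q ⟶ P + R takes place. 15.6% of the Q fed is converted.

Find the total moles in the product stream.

Q reacted = 0.156 × 803.6 = 125.4 mol/s; ν_Q = −1, so ξ = 125.4/1 = 125.4 mol/s.
Outlet amounts (n = n₀ + ν ξ):
  Q: 803.6 − 1(125.4) = 678.2
  P: 0 + 1(125.4) = 125.4
  R: 0 + 1(125.4) = 125.4
Total out = 678.2 + 125.4 + 125.4 = 929 mol/s.

929 mol/s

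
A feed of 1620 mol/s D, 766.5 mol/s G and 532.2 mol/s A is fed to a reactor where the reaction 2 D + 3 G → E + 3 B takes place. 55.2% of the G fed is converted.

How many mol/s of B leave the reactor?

423 mol/s

G reacted = 0.552 × 766.5 = 423.1 mol/s; ν_G = −3, so ξ = 423.1/3 = 141 mol/s.
Outlet amounts (n = n₀ + ν ξ):
  D: 1620 − 2(141) = 1338
  G: 766.5 − 3(141) = 343.4
  E: 0 + 1(141) = 141
  B: 0 + 3(141) = 423.1
  A: 532.2 (inert)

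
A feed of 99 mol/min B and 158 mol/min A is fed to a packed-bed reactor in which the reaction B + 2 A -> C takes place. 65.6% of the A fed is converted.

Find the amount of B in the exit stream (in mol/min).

A reacted = 0.656 × 158 = 103.6 mol/min; ν_A = −2, so ξ = 103.6/2 = 51.82 mol/min.
Outlet amounts (n = n₀ + ν ξ):
  B: 99 − 1(51.82) = 47.18
  A: 158 − 2(51.82) = 54.35
  C: 0 + 1(51.82) = 51.82

47.2 mol/min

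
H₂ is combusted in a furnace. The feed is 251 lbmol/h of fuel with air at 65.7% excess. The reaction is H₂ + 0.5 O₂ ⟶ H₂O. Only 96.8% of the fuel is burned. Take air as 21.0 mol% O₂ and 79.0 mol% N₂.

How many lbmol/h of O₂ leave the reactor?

86.5 lbmol/h

Stoichiometric O₂ = 0.5 × 251 = 125.5 lbmol/h; O₂ fed = 125.5 × 1.657 = 208 lbmol/h.
N₂ fed = 208 × 79/21 = 782.3 lbmol/h.
Fuel reacted = 0.968 × 251 → ξ = 243 lbmol/h.
Outlet (n = n₀ + ν ξ):
  H₂: 251 − 1(243) = 8.032
  O₂: 208 − 0.5(243) = 86.47
  N₂: 782.3 (inert)
  H₂O: 0 + 1(243) = 243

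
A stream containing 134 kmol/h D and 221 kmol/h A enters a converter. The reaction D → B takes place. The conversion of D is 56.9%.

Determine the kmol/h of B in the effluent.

D reacted = 0.569 × 134 = 76.25 kmol/h; ν_D = −1, so ξ = 76.25/1 = 76.25 kmol/h.
Outlet amounts (n = n₀ + ν ξ):
  D: 134 − 1(76.25) = 57.75
  B: 0 + 1(76.25) = 76.25
  A: 221 (inert)

76.2 kmol/h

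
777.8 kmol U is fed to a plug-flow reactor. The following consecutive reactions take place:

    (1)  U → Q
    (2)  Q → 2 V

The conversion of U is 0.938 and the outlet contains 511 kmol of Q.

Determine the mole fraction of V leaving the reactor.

Conversion of U: U consumed = 1ξ₁ = 0.938 × 777.8 → ξ₁ = 729.6 kmol.
Q balance: n_Q = 0 + 1ξ₁ − 1ξ₂ = 511 → ξ₂ = (1·729.6 − 511)/1 = 218.6 kmol.
Outlet amounts (n = n₀ + Σ ν·ξ):
  U: 777.8 − 1(729.6) = 48.22
  Q: 0 + 1(729.6) − 1(218.6) = 511
  V: 0 + 2(218.6) = 437.2
Total out = 996.4 kmol; y_V = 437.2 / 996.4 = 0.4387.

0.439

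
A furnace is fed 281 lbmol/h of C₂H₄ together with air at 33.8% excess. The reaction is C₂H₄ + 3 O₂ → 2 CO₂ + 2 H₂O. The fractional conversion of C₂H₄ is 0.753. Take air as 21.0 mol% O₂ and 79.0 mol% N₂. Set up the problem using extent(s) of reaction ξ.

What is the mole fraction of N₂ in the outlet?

0.751

Stoichiometric O₂ = 3 × 281 = 843 lbmol/h; O₂ fed = 843 × 1.338 = 1128 lbmol/h.
N₂ fed = 1128 × 79/21 = 4243 lbmol/h.
Fuel reacted = 0.753 × 281 → ξ = 211.6 lbmol/h.
Outlet (n = n₀ + ν ξ):
  C₂H₄: 281 − 1(211.6) = 69.41
  O₂: 1128 − 3(211.6) = 493.2
  N₂: 4243 (inert)
  CO₂: 0 + 2(211.6) = 423.2
  H₂O: 0 + 2(211.6) = 423.2
Total out = 5652 lbmol/h; y_N₂ = 4243 / 5652 = 0.7507.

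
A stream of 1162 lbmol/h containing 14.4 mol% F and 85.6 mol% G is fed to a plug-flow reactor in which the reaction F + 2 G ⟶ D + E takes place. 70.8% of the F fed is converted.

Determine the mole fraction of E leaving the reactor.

F reacted = 0.708 × 167.3 = 118.5 lbmol/h; ν_F = −1, so ξ = 118.5/1 = 118.5 lbmol/h.
Outlet amounts (n = n₀ + ν ξ):
  F: 167.3 − 1(118.5) = 48.86
  G: 994.7 − 2(118.5) = 757.7
  D: 0 + 1(118.5) = 118.5
  E: 0 + 1(118.5) = 118.5
Total out = 1044 lbmol/h; y_E = 118.5 / 1044 = 0.1135.

0.114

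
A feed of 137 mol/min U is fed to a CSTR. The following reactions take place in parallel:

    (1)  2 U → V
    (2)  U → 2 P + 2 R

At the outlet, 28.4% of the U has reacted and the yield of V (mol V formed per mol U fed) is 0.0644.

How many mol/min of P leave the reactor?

Yield of V: 1ξ₁ / 137 = 0.0644 → ξ₁ = 8.823 mol/min.
Conversion of U: 2ξ₁ + 1ξ₂ = 0.284 × 137 = 38.91 → ξ₂ = 21.26 mol/min.
Outlet amounts (n = n₀ + Σ ν·ξ):
  U: 137 − 2(8.823) − 1(21.26) = 98.09
  V: 0 + 1(8.823) = 8.823
  P: 0 + 2(21.26) = 42.52
  R: 0 + 2(21.26) = 42.52

42.5 mol/min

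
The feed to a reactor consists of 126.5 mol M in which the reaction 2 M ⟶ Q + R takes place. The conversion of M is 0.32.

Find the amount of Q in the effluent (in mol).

M reacted = 0.32 × 126.5 = 40.48 mol; ν_M = −2, so ξ = 40.48/2 = 20.24 mol.
Outlet amounts (n = n₀ + ν ξ):
  M: 126.5 − 2(20.24) = 86.02
  Q: 0 + 1(20.24) = 20.24
  R: 0 + 1(20.24) = 20.24

20.2 mol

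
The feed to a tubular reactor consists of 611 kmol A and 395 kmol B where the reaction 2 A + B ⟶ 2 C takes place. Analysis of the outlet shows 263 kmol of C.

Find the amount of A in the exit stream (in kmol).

348 kmol

For C: n = n₀ + 2ξ → 263 = 0 + 2ξ, giving ξ = 131.5 kmol.
Outlet amounts (n = n₀ + ν ξ):
  A: 611 − 2(131.5) = 348
  B: 395 − 1(131.5) = 263.5
  C: 0 + 2(131.5) = 263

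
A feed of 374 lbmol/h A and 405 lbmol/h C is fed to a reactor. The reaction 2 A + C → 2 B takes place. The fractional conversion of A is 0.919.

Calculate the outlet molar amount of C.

233 lbmol/h

A reacted = 0.919 × 374 = 343.7 lbmol/h; ν_A = −2, so ξ = 343.7/2 = 171.9 lbmol/h.
Outlet amounts (n = n₀ + ν ξ):
  A: 374 − 2(171.9) = 30.29
  C: 405 − 1(171.9) = 233.1
  B: 0 + 2(171.9) = 343.7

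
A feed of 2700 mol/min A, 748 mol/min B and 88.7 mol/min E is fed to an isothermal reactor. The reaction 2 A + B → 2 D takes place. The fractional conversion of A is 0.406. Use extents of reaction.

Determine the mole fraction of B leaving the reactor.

A reacted = 0.406 × 2700 = 1096 mol/min; ν_A = −2, so ξ = 1096/2 = 548.1 mol/min.
Outlet amounts (n = n₀ + ν ξ):
  A: 2700 − 2(548.1) = 1604
  B: 748 − 1(548.1) = 199.9
  D: 0 + 2(548.1) = 1096
  E: 88.7 (inert)
Total out = 2989 mol/min; y_B = 199.9 / 2989 = 0.06689.

0.0669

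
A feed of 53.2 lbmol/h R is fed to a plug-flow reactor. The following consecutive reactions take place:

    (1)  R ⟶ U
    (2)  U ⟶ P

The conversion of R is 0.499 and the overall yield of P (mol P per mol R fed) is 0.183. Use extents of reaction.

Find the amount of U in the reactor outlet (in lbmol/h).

Conversion of R: R consumed = 1ξ₁ = 0.499 × 53.2 → ξ₁ = 26.55 lbmol/h.
Yield of P: 1ξ₂ / 53.2 = 0.183 → ξ₂ = 9.736 lbmol/h.
Outlet amounts (n = n₀ + Σ ν·ξ):
  R: 53.2 − 1(26.55) = 26.65
  U: 0 + 1(26.55) − 1(9.736) = 16.81
  P: 0 + 1(9.736) = 9.736

16.8 lbmol/h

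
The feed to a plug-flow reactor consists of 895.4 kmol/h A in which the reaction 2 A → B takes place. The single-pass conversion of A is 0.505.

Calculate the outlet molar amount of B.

A reacted = 0.505 × 895.4 = 452.2 kmol/h; ν_A = −2, so ξ = 452.2/2 = 226.1 kmol/h.
Outlet amounts (n = n₀ + ν ξ):
  A: 895.4 − 2(226.1) = 443.2
  B: 0 + 1(226.1) = 226.1

226 kmol/h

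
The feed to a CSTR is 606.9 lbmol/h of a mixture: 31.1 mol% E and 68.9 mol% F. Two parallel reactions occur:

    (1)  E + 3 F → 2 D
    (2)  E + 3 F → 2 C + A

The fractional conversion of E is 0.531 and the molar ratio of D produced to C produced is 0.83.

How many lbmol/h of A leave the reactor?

Conversion of E: E consumed = 0.531 × 188.7 = 100.2 lbmol/h = 1ξ₁ + 1ξ₂.
Selectivity: 2ξ₁ / (2ξ₂) = 0.83 → ξ₁ = 0.83 ξ₂.
Substitute: (1·0.83 + 1) ξ₂ = 100.2 → ξ₂ = 54.77 lbmol/h, ξ₁ = 45.46 lbmol/h.
Outlet amounts (n = n₀ + Σ ν·ξ):
  E: 188.7 − 1(45.46) − 1(54.77) = 88.52
  F: 418.2 − 3(45.46) − 3(54.77) = 117.5
  D: 0 + 2(45.46) = 90.91
  C: 0 + 2(54.77) = 109.5
  A: 0 + 1(54.77) = 54.77

54.8 lbmol/h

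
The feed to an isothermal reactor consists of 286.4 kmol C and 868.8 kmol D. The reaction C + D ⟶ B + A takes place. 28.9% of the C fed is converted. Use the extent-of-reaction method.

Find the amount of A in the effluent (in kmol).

C reacted = 0.289 × 286.4 = 82.77 kmol; ν_C = −1, so ξ = 82.77/1 = 82.77 kmol.
Outlet amounts (n = n₀ + ν ξ):
  C: 286.4 − 1(82.77) = 203.6
  D: 868.8 − 1(82.77) = 786
  B: 0 + 1(82.77) = 82.77
  A: 0 + 1(82.77) = 82.77

82.8 kmol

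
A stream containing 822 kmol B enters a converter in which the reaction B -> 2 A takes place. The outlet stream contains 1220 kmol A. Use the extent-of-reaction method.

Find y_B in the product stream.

0.148

For A: n = n₀ + 2ξ → 1220 = 0 + 2ξ, giving ξ = 610 kmol.
Outlet amounts (n = n₀ + ν ξ):
  B: 822 − 1(610) = 212
  A: 0 + 2(610) = 1220
Total out = 1432 kmol; y_B = 212 / 1432 = 0.148.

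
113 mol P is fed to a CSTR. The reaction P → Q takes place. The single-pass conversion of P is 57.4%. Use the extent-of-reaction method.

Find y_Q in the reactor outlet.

0.574

P reacted = 0.574 × 113 = 64.86 mol; ν_P = −1, so ξ = 64.86/1 = 64.86 mol.
Outlet amounts (n = n₀ + ν ξ):
  P: 113 − 1(64.86) = 48.14
  Q: 0 + 1(64.86) = 64.86
Total out = 113 mol; y_Q = 64.86 / 113 = 0.574.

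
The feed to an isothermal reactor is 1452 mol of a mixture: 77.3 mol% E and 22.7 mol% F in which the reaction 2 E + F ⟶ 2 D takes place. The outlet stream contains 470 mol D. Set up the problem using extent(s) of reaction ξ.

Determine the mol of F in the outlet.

94.6 mol

For D: n = n₀ + 2ξ → 470 = 0 + 2ξ, giving ξ = 235 mol.
Outlet amounts (n = n₀ + ν ξ):
  E: 1122 − 2(235) = 652.4
  F: 329.6 − 1(235) = 94.6
  D: 0 + 2(235) = 470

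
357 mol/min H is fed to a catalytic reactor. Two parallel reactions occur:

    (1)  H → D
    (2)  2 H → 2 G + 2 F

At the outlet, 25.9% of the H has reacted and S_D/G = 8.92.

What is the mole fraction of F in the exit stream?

0.0254

Conversion of H: H consumed = 0.259 × 357 = 92.46 mol/min = 1ξ₁ + 2ξ₂.
Selectivity: 1ξ₁ / (2ξ₂) = 8.92 → ξ₁ = 17.84 ξ₂.
Substitute: (1·17.84 + 2) ξ₂ = 92.46 → ξ₂ = 4.66 mol/min, ξ₁ = 83.14 mol/min.
Outlet amounts (n = n₀ + Σ ν·ξ):
  H: 357 − 1(83.14) − 2(4.66) = 264.5
  D: 0 + 1(83.14) = 83.14
  G: 0 + 2(4.66) = 9.321
  F: 0 + 2(4.66) = 9.321
Total out = 366.3 mol/min; y_F = 9.321 / 366.3 = 0.02544.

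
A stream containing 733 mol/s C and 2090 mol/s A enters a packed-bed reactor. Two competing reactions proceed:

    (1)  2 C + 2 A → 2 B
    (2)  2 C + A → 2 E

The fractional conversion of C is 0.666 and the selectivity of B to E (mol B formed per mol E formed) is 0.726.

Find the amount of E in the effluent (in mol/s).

283 mol/s

Conversion of C: C consumed = 0.666 × 733 = 488.2 mol/s = 2ξ₁ + 2ξ₂.
Selectivity: 2ξ₁ / (2ξ₂) = 0.726 → ξ₁ = 0.726 ξ₂.
Substitute: (2·0.726 + 2) ξ₂ = 488.2 → ξ₂ = 141.4 mol/s, ξ₁ = 102.7 mol/s.
Outlet amounts (n = n₀ + Σ ν·ξ):
  C: 733 − 2(102.7) − 2(141.4) = 244.8
  A: 2090 − 2(102.7) − 1(141.4) = 1743
  B: 0 + 2(102.7) = 205.3
  E: 0 + 2(141.4) = 282.8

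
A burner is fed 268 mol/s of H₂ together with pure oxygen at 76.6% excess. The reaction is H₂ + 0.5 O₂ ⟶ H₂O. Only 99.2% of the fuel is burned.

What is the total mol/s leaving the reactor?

Stoichiometric O₂ = 0.5 × 268 = 134 mol/s; O₂ fed = 134 × 1.766 = 236.6 mol/s.
Fuel reacted = 0.992 × 268 → ξ = 265.9 mol/s.
Outlet (n = n₀ + ν ξ):
  H₂: 268 − 1(265.9) = 2.144
  O₂: 236.6 − 0.5(265.9) = 103.7
  H₂O: 0 + 1(265.9) = 265.9
Total out = 2.144 + 103.7 + 265.9 = 371.7 mol/s.

372 mol/s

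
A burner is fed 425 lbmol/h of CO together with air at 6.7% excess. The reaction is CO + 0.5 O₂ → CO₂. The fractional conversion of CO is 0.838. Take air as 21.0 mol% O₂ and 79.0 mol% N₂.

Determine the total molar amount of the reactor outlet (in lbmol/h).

Stoichiometric O₂ = 0.5 × 425 = 212.5 lbmol/h; O₂ fed = 212.5 × 1.067 = 226.7 lbmol/h.
N₂ fed = 226.7 × 79/21 = 853 lbmol/h.
Fuel reacted = 0.838 × 425 → ξ = 356.1 lbmol/h.
Outlet (n = n₀ + ν ξ):
  CO: 425 − 1(356.1) = 68.85
  O₂: 226.7 − 0.5(356.1) = 48.66
  N₂: 853 (inert)
  CO₂: 0 + 1(356.1) = 356.1
Total out = 68.85 + 48.66 + 853 + 356.1 = 1327 lbmol/h.

1330 lbmol/h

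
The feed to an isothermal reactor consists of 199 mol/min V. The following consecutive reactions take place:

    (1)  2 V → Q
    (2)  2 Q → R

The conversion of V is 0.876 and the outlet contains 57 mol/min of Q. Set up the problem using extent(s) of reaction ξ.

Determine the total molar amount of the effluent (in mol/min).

96.8 mol/min

Conversion of V: V consumed = 2ξ₁ = 0.876 × 199 → ξ₁ = 87.16 mol/min.
Q balance: n_Q = 0 + 1ξ₁ − 2ξ₂ = 57 → ξ₂ = (1·87.16 − 57)/2 = 15.08 mol/min.
Outlet amounts (n = n₀ + Σ ν·ξ):
  V: 199 − 2(87.16) = 24.68
  Q: 0 + 1(87.16) − 2(15.08) = 57
  R: 0 + 1(15.08) = 15.08
Total out = 24.68 + 57 + 15.08 = 96.76 mol/min.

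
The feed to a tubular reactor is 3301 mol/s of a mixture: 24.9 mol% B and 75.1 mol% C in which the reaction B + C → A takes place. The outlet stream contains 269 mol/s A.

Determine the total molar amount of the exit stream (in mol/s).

3030 mol/s

For A: n = n₀ + 1ξ → 269 = 0 + 1ξ, giving ξ = 269 mol/s.
Outlet amounts (n = n₀ + ν ξ):
  B: 821.9 − 1(269) = 552.9
  C: 2479 − 1(269) = 2210
  A: 0 + 1(269) = 269
Total out = 552.9 + 2210 + 269 = 3032 mol/s.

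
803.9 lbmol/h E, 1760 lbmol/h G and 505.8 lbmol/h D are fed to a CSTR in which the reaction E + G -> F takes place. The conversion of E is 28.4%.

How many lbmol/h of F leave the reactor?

228 lbmol/h

E reacted = 0.284 × 803.9 = 228.3 lbmol/h; ν_E = −1, so ξ = 228.3/1 = 228.3 lbmol/h.
Outlet amounts (n = n₀ + ν ξ):
  E: 803.9 − 1(228.3) = 575.6
  G: 1760 − 1(228.3) = 1532
  F: 0 + 1(228.3) = 228.3
  D: 505.8 (inert)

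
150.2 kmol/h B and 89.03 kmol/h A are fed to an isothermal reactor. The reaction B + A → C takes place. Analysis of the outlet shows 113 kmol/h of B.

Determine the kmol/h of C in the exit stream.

For B: n = n₀ − 1ξ → 113 = 150.2 − 1ξ, giving ξ = 37.2 kmol/h.
Outlet amounts (n = n₀ + ν ξ):
  B: 150.2 − 1(37.2) = 113
  A: 89.03 − 1(37.2) = 51.83
  C: 0 + 1(37.2) = 37.2

37.2 kmol/h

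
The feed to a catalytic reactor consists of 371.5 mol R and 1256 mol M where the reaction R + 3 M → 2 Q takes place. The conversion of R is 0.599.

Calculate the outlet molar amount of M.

R reacted = 0.599 × 371.5 = 222.5 mol; ν_R = −1, so ξ = 222.5/1 = 222.5 mol.
Outlet amounts (n = n₀ + ν ξ):
  R: 371.5 − 1(222.5) = 149
  M: 1256 − 3(222.5) = 588.4
  Q: 0 + 2(222.5) = 445.1

588 mol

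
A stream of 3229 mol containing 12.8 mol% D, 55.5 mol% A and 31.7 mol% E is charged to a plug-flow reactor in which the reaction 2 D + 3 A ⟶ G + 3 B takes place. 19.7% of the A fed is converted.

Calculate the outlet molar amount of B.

353 mol

A reacted = 0.197 × 1792 = 353 mol; ν_A = −3, so ξ = 353/3 = 117.7 mol.
Outlet amounts (n = n₀ + ν ξ):
  D: 413.3 − 2(117.7) = 178
  A: 1792 − 3(117.7) = 1439
  G: 0 + 1(117.7) = 117.7
  B: 0 + 3(117.7) = 353
  E: 1024 (inert)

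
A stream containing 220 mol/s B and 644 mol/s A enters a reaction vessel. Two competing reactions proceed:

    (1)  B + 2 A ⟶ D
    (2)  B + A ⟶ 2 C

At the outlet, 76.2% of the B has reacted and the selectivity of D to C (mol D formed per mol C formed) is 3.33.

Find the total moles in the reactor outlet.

Conversion of B: B consumed = 0.762 × 220 = 167.6 mol/s = 1ξ₁ + 1ξ₂.
Selectivity: 1ξ₁ / (2ξ₂) = 3.33 → ξ₁ = 6.66 ξ₂.
Substitute: (1·6.66 + 1) ξ₂ = 167.6 → ξ₂ = 21.89 mol/s, ξ₁ = 145.8 mol/s.
Outlet amounts (n = n₀ + Σ ν·ξ):
  B: 220 − 1(145.8) − 1(21.89) = 52.36
  A: 644 − 2(145.8) − 1(21.89) = 330.6
  D: 0 + 1(145.8) = 145.8
  C: 0 + 2(21.89) = 43.77
Total out = 52.36 + 330.6 + 145.8 + 43.77 = 572.5 mol/s.

572 mol/s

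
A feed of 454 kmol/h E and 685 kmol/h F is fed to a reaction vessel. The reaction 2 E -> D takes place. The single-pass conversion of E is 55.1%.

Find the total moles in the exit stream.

1010 kmol/h

E reacted = 0.551 × 454 = 250.2 kmol/h; ν_E = −2, so ξ = 250.2/2 = 125.1 kmol/h.
Outlet amounts (n = n₀ + ν ξ):
  E: 454 − 2(125.1) = 203.8
  D: 0 + 1(125.1) = 125.1
  F: 685 (inert)
Total out = 203.8 + 125.1 + 685 = 1014 kmol/h.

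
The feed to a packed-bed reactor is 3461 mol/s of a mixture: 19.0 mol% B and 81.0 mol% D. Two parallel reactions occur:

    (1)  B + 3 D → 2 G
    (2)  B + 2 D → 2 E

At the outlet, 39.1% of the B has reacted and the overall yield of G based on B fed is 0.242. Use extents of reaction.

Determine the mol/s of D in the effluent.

Yield of G: 2ξ₁ / 657.6 = 0.242 → ξ₁ = 79.57 mol/s.
Conversion of B: 1ξ₁ + 1ξ₂ = 0.391 × 657.6 = 257.1 → ξ₂ = 177.5 mol/s.
Outlet amounts (n = n₀ + Σ ν·ξ):
  B: 657.6 − 1(79.57) − 1(177.5) = 400.5
  D: 2803 − 3(79.57) − 2(177.5) = 2210
  G: 0 + 2(79.57) = 159.1
  E: 0 + 2(177.5) = 355.1

2210 mol/s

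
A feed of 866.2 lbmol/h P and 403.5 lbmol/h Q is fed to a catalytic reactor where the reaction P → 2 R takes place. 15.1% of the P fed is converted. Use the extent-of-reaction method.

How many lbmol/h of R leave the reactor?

P reacted = 0.151 × 866.2 = 130.8 lbmol/h; ν_P = −1, so ξ = 130.8/1 = 130.8 lbmol/h.
Outlet amounts (n = n₀ + ν ξ):
  P: 866.2 − 1(130.8) = 735.4
  R: 0 + 2(130.8) = 261.6
  Q: 403.5 (inert)

262 lbmol/h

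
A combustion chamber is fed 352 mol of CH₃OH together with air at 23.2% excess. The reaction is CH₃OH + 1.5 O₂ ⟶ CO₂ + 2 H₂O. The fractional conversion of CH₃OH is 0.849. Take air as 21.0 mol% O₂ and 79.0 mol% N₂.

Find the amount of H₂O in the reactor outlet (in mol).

598 mol

Stoichiometric O₂ = 1.5 × 352 = 528 mol; O₂ fed = 528 × 1.232 = 650.5 mol.
N₂ fed = 650.5 × 79/21 = 2447 mol.
Fuel reacted = 0.849 × 352 → ξ = 298.8 mol.
Outlet (n = n₀ + ν ξ):
  CH₃OH: 352 − 1(298.8) = 53.15
  O₂: 650.5 − 1.5(298.8) = 202.2
  N₂: 2447 (inert)
  CO₂: 0 + 1(298.8) = 298.8
  H₂O: 0 + 2(298.8) = 597.7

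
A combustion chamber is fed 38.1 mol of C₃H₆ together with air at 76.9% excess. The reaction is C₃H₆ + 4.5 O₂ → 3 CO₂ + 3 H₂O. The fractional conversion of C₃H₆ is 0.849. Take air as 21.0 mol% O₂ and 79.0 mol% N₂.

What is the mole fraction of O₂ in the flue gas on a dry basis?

Stoichiometric O₂ = 4.5 × 38.1 = 171.5 mol; O₂ fed = 171.5 × 1.769 = 303.3 mol.
N₂ fed = 303.3 × 79/21 = 1141 mol.
Fuel reacted = 0.849 × 38.1 → ξ = 32.35 mol.
Outlet (n = n₀ + ν ξ):
  C₃H₆: 38.1 − 1(32.35) = 5.753
  O₂: 303.3 − 4.5(32.35) = 157.7
  N₂: 1141 (inert)
  CO₂: 0 + 3(32.35) = 97.04
  H₂O: 0 + 3(32.35) = 97.04
Dry total = 1401 mol; y_O₂ (dry) = 157.7 / 1401 = 0.1125.

0.113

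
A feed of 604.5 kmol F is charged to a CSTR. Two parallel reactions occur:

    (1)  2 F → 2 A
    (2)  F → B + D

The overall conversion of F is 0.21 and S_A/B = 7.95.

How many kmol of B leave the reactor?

Conversion of F: F consumed = 0.21 × 604.5 = 126.9 kmol = 2ξ₁ + 1ξ₂.
Selectivity: 2ξ₁ / (1ξ₂) = 7.95 → ξ₁ = 3.975 ξ₂.
Substitute: (2·3.975 + 1) ξ₂ = 126.9 → ξ₂ = 14.18 kmol, ξ₁ = 56.38 kmol.
Outlet amounts (n = n₀ + Σ ν·ξ):
  F: 604.5 − 2(56.38) − 1(14.18) = 477.6
  A: 0 + 2(56.38) = 112.8
  B: 0 + 1(14.18) = 14.18
  D: 0 + 1(14.18) = 14.18

14.2 kmol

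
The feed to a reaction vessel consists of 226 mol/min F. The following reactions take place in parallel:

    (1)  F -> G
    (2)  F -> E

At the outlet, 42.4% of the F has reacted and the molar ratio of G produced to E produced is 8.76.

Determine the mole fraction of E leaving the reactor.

0.0434

Conversion of F: F consumed = 0.424 × 226 = 95.82 mol/min = 1ξ₁ + 1ξ₂.
Selectivity: 1ξ₁ / (1ξ₂) = 8.76 → ξ₁ = 8.76 ξ₂.
Substitute: (1·8.76 + 1) ξ₂ = 95.82 → ξ₂ = 9.818 mol/min, ξ₁ = 86.01 mol/min.
Outlet amounts (n = n₀ + Σ ν·ξ):
  F: 226 − 1(86.01) − 1(9.818) = 130.2
  G: 0 + 1(86.01) = 86.01
  E: 0 + 1(9.818) = 9.818
Total out = 226 mol/min; y_E = 9.818 / 226 = 0.04344.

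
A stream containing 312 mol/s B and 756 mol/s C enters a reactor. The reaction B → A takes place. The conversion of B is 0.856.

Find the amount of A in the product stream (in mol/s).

267 mol/s

B reacted = 0.856 × 312 = 267.1 mol/s; ν_B = −1, so ξ = 267.1/1 = 267.1 mol/s.
Outlet amounts (n = n₀ + ν ξ):
  B: 312 − 1(267.1) = 44.93
  A: 0 + 1(267.1) = 267.1
  C: 756 (inert)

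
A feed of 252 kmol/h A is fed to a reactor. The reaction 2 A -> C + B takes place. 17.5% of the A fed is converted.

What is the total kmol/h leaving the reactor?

A reacted = 0.175 × 252 = 44.1 kmol/h; ν_A = −2, so ξ = 44.1/2 = 22.05 kmol/h.
Outlet amounts (n = n₀ + ν ξ):
  A: 252 − 2(22.05) = 207.9
  C: 0 + 1(22.05) = 22.05
  B: 0 + 1(22.05) = 22.05
Total out = 207.9 + 22.05 + 22.05 = 252 kmol/h.

252 kmol/h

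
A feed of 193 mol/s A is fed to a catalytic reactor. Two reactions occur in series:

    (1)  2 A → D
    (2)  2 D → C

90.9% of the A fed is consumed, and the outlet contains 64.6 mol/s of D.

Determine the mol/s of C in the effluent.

Conversion of A: A consumed = 2ξ₁ = 0.909 × 193 → ξ₁ = 87.72 mol/s.
D balance: n_D = 0 + 1ξ₁ − 2ξ₂ = 64.6 → ξ₂ = (1·87.72 − 64.6)/2 = 11.56 mol/s.
Outlet amounts (n = n₀ + Σ ν·ξ):
  A: 193 − 2(87.72) = 17.56
  D: 0 + 1(87.72) − 2(11.56) = 64.6
  C: 0 + 1(11.56) = 11.56

11.6 mol/s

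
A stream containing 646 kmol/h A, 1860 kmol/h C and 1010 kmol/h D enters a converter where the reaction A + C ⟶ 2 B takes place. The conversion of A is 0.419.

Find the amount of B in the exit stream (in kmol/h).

A reacted = 0.419 × 646 = 270.7 kmol/h; ν_A = −1, so ξ = 270.7/1 = 270.7 kmol/h.
Outlet amounts (n = n₀ + ν ξ):
  A: 646 − 1(270.7) = 375.3
  C: 1860 − 1(270.7) = 1589
  B: 0 + 2(270.7) = 541.3
  D: 1010 (inert)

541 kmol/h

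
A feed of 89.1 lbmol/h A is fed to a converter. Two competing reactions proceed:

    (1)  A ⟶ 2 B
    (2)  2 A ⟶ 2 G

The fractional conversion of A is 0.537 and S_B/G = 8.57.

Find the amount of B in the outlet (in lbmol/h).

77.6 lbmol/h

Conversion of A: A consumed = 0.537 × 89.1 = 47.85 lbmol/h = 1ξ₁ + 2ξ₂.
Selectivity: 2ξ₁ / (2ξ₂) = 8.57 → ξ₁ = 8.57 ξ₂.
Substitute: (1·8.57 + 2) ξ₂ = 47.85 → ξ₂ = 4.527 lbmol/h, ξ₁ = 38.79 lbmol/h.
Outlet amounts (n = n₀ + Σ ν·ξ):
  A: 89.1 − 1(38.79) − 2(4.527) = 41.25
  B: 0 + 2(38.79) = 77.59
  G: 0 + 2(4.527) = 9.053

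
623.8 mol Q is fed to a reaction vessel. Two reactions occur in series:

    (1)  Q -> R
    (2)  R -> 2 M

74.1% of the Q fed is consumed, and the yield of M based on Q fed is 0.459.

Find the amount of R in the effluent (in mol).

Conversion of Q: Q consumed = 1ξ₁ = 0.741 × 623.8 → ξ₁ = 462.2 mol.
Yield of M: 2ξ₂ / 623.8 = 0.459 → ξ₂ = 143.2 mol.
Outlet amounts (n = n₀ + Σ ν·ξ):
  Q: 623.8 − 1(462.2) = 161.6
  R: 0 + 1(462.2) − 1(143.2) = 319.1
  M: 0 + 2(143.2) = 286.3

319 mol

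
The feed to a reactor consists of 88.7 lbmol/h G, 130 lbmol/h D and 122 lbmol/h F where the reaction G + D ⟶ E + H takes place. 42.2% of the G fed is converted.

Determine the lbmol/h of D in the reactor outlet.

92.6 lbmol/h

G reacted = 0.422 × 88.7 = 37.43 lbmol/h; ν_G = −1, so ξ = 37.43/1 = 37.43 lbmol/h.
Outlet amounts (n = n₀ + ν ξ):
  G: 88.7 − 1(37.43) = 51.27
  D: 130 − 1(37.43) = 92.57
  E: 0 + 1(37.43) = 37.43
  H: 0 + 1(37.43) = 37.43
  F: 122 (inert)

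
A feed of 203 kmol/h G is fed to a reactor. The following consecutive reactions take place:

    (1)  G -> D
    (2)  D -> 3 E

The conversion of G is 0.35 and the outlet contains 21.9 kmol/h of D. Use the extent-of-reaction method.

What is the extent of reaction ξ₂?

ξ₂ = 49.1 kmol/h

Conversion of G: G consumed = 1ξ₁ = 0.35 × 203 → ξ₁ = 71.05 kmol/h.
D balance: n_D = 0 + 1ξ₁ − 1ξ₂ = 21.9 → ξ₂ = (1·71.05 − 21.9)/1 = 49.15 kmol/h.
Outlet amounts (n = n₀ + Σ ν·ξ):
  G: 203 − 1(71.05) = 131.9
  D: 0 + 1(71.05) − 1(49.15) = 21.9
  E: 0 + 3(49.15) = 147.4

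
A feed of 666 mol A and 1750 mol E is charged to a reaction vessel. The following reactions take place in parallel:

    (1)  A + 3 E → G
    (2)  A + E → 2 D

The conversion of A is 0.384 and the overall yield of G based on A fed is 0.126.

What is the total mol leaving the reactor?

2160 mol

Yield of G: 1ξ₁ / 666 = 0.126 → ξ₁ = 83.92 mol.
Conversion of A: 1ξ₁ + 1ξ₂ = 0.384 × 666 = 255.7 → ξ₂ = 171.8 mol.
Outlet amounts (n = n₀ + Σ ν·ξ):
  A: 666 − 1(83.92) − 1(171.8) = 410.3
  E: 1750 − 3(83.92) − 1(171.8) = 1326
  G: 0 + 1(83.92) = 83.92
  D: 0 + 2(171.8) = 343.7
Total out = 410.3 + 1326 + 83.92 + 343.7 = 2164 mol.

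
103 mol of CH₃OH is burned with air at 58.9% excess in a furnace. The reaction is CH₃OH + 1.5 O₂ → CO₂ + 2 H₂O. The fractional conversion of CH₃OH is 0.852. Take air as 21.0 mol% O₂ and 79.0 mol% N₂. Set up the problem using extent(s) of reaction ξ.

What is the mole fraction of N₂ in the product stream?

0.702

Stoichiometric O₂ = 1.5 × 103 = 154.5 mol; O₂ fed = 154.5 × 1.589 = 245.5 mol.
N₂ fed = 245.5 × 79/21 = 923.5 mol.
Fuel reacted = 0.852 × 103 → ξ = 87.76 mol.
Outlet (n = n₀ + ν ξ):
  CH₃OH: 103 − 1(87.76) = 15.24
  O₂: 245.5 − 1.5(87.76) = 113.9
  N₂: 923.5 (inert)
  CO₂: 0 + 1(87.76) = 87.76
  H₂O: 0 + 2(87.76) = 175.5
Total out = 1316 mol; y_N₂ = 923.5 / 1316 = 0.7018.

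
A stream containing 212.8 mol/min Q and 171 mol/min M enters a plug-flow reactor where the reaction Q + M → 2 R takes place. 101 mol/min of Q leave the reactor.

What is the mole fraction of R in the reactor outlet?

For Q: n = n₀ − 1ξ → 101 = 212.8 − 1ξ, giving ξ = 111.8 mol/min.
Outlet amounts (n = n₀ + ν ξ):
  Q: 212.8 − 1(111.8) = 101
  M: 171 − 1(111.8) = 59.2
  R: 0 + 2(111.8) = 223.6
Total out = 383.8 mol/min; y_R = 223.6 / 383.8 = 0.5826.

0.583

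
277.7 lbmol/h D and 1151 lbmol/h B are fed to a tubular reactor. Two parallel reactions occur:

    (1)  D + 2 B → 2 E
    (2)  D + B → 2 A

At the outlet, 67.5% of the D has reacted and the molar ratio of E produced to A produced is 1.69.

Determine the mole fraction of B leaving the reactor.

Conversion of D: D consumed = 0.675 × 277.7 = 187.4 lbmol/h = 1ξ₁ + 1ξ₂.
Selectivity: 2ξ₁ / (2ξ₂) = 1.69 → ξ₁ = 1.69 ξ₂.
Substitute: (1·1.69 + 1) ξ₂ = 187.4 → ξ₂ = 69.68 lbmol/h, ξ₁ = 117.8 lbmol/h.
Outlet amounts (n = n₀ + Σ ν·ξ):
  D: 277.7 − 1(117.8) − 1(69.68) = 90.25
  B: 1151 − 2(117.8) − 1(69.68) = 845.8
  E: 0 + 2(117.8) = 235.5
  A: 0 + 2(69.68) = 139.4
Total out = 1311 lbmol/h; y_B = 845.8 / 1311 = 0.6452.

0.645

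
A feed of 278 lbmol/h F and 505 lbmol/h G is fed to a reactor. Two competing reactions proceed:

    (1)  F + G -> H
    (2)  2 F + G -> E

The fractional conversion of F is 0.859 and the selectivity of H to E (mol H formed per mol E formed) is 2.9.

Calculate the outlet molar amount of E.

48.7 lbmol/h

Conversion of F: F consumed = 0.859 × 278 = 238.8 lbmol/h = 1ξ₁ + 2ξ₂.
Selectivity: 1ξ₁ / (1ξ₂) = 2.9 → ξ₁ = 2.9 ξ₂.
Substitute: (1·2.9 + 2) ξ₂ = 238.8 → ξ₂ = 48.74 lbmol/h, ξ₁ = 141.3 lbmol/h.
Outlet amounts (n = n₀ + Σ ν·ξ):
  F: 278 − 1(141.3) − 2(48.74) = 39.2
  G: 505 − 1(141.3) − 1(48.74) = 314.9
  H: 0 + 1(141.3) = 141.3
  E: 0 + 1(48.74) = 48.74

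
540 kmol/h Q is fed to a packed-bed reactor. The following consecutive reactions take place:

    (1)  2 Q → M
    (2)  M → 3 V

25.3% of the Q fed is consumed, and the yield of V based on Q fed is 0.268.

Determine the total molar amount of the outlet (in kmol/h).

Conversion of Q: Q consumed = 2ξ₁ = 0.253 × 540 → ξ₁ = 68.31 kmol/h.
Yield of V: 3ξ₂ / 540 = 0.268 → ξ₂ = 48.24 kmol/h.
Outlet amounts (n = n₀ + Σ ν·ξ):
  Q: 540 − 2(68.31) = 403.4
  M: 0 + 1(68.31) − 1(48.24) = 20.07
  V: 0 + 3(48.24) = 144.7
Total out = 403.4 + 20.07 + 144.7 = 568.2 kmol/h.

568 kmol/h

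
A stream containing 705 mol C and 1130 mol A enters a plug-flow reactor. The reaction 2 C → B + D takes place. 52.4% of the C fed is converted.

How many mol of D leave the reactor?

185 mol

C reacted = 0.524 × 705 = 369.4 mol; ν_C = −2, so ξ = 369.4/2 = 184.7 mol.
Outlet amounts (n = n₀ + ν ξ):
  C: 705 − 2(184.7) = 335.6
  B: 0 + 1(184.7) = 184.7
  D: 0 + 1(184.7) = 184.7
  A: 1130 (inert)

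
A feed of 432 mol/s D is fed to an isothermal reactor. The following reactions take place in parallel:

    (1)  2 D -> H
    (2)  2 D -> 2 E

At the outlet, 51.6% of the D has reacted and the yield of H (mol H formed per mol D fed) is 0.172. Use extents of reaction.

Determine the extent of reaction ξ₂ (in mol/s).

Yield of H: 1ξ₁ / 432 = 0.172 → ξ₁ = 74.3 mol/s.
Conversion of D: 2ξ₁ + 2ξ₂ = 0.516 × 432 = 222.9 → ξ₂ = 37.15 mol/s.
Outlet amounts (n = n₀ + Σ ν·ξ):
  D: 432 − 2(74.3) − 2(37.15) = 209.1
  H: 0 + 1(74.3) = 74.3
  E: 0 + 2(37.15) = 74.3

ξ₂ = 37.2 mol/s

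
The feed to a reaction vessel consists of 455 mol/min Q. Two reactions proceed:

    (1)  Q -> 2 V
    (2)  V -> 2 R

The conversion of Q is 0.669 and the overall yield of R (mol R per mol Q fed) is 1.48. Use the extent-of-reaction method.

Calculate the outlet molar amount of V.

Conversion of Q: Q consumed = 1ξ₁ = 0.669 × 455 → ξ₁ = 304.4 mol/min.
Yield of R: 2ξ₂ / 455 = 1.48 → ξ₂ = 336.7 mol/min.
Outlet amounts (n = n₀ + Σ ν·ξ):
  Q: 455 − 1(304.4) = 150.6
  V: 0 + 2(304.4) − 1(336.7) = 272.1
  R: 0 + 2(336.7) = 673.4

272 mol/min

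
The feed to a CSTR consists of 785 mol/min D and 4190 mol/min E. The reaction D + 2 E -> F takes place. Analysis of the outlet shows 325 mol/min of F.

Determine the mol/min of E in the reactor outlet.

For F: n = n₀ + 1ξ → 325 = 0 + 1ξ, giving ξ = 325 mol/min.
Outlet amounts (n = n₀ + ν ξ):
  D: 785 − 1(325) = 460
  E: 4190 − 2(325) = 3540
  F: 0 + 1(325) = 325

3540 mol/min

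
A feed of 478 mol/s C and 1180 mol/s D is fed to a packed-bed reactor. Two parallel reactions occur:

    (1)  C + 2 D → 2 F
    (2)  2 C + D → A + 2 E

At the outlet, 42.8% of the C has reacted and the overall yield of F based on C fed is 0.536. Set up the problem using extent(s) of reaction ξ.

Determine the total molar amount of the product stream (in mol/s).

Yield of F: 2ξ₁ / 478 = 0.536 → ξ₁ = 128.1 mol/s.
Conversion of C: 1ξ₁ + 2ξ₂ = 0.428 × 478 = 204.6 → ξ₂ = 38.24 mol/s.
Outlet amounts (n = n₀ + Σ ν·ξ):
  C: 478 − 1(128.1) − 2(38.24) = 273.4
  D: 1180 − 2(128.1) − 1(38.24) = 885.6
  F: 0 + 2(128.1) = 256.2
  A: 0 + 1(38.24) = 38.24
  E: 0 + 2(38.24) = 76.48
Total out = 273.4 + 885.6 + 256.2 + 38.24 + 76.48 = 1530 mol/s.

1530 mol/s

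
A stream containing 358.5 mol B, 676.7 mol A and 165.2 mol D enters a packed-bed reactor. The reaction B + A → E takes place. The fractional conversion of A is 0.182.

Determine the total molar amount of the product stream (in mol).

A reacted = 0.182 × 676.7 = 123.2 mol; ν_A = −1, so ξ = 123.2/1 = 123.2 mol.
Outlet amounts (n = n₀ + ν ξ):
  B: 358.5 − 1(123.2) = 235.3
  A: 676.7 − 1(123.2) = 553.5
  E: 0 + 1(123.2) = 123.2
  D: 165.2 (inert)
Total out = 235.3 + 553.5 + 123.2 + 165.2 = 1077 mol.

1080 mol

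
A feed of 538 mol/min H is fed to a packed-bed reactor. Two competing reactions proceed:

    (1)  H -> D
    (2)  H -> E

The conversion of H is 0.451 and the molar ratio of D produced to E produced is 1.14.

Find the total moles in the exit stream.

538 mol/min

Conversion of H: H consumed = 0.451 × 538 = 242.6 mol/min = 1ξ₁ + 1ξ₂.
Selectivity: 1ξ₁ / (1ξ₂) = 1.14 → ξ₁ = 1.14 ξ₂.
Substitute: (1·1.14 + 1) ξ₂ = 242.6 → ξ₂ = 113.4 mol/min, ξ₁ = 129.3 mol/min.
Outlet amounts (n = n₀ + Σ ν·ξ):
  H: 538 − 1(129.3) − 1(113.4) = 295.4
  D: 0 + 1(129.3) = 129.3
  E: 0 + 1(113.4) = 113.4
Total out = 295.4 + 129.3 + 113.4 = 538 mol/min.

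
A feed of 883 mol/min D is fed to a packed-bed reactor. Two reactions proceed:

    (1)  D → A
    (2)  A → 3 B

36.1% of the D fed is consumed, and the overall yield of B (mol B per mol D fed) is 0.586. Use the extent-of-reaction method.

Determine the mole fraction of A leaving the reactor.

Conversion of D: D consumed = 1ξ₁ = 0.361 × 883 → ξ₁ = 318.8 mol/min.
Yield of B: 3ξ₂ / 883 = 0.586 → ξ₂ = 172.5 mol/min.
Outlet amounts (n = n₀ + Σ ν·ξ):
  D: 883 − 1(318.8) = 564.2
  A: 0 + 1(318.8) − 1(172.5) = 146.3
  B: 0 + 3(172.5) = 517.4
Total out = 1228 mol/min; y_A = 146.3 / 1228 = 0.1191.

0.119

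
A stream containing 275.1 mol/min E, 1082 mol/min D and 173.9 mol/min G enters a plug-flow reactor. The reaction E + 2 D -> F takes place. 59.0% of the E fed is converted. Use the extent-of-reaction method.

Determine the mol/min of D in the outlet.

E reacted = 0.59 × 275.1 = 162.3 mol/min; ν_E = −1, so ξ = 162.3/1 = 162.3 mol/min.
Outlet amounts (n = n₀ + ν ξ):
  E: 275.1 − 1(162.3) = 112.8
  D: 1082 − 2(162.3) = 757.4
  F: 0 + 1(162.3) = 162.3
  G: 173.9 (inert)

757 mol/min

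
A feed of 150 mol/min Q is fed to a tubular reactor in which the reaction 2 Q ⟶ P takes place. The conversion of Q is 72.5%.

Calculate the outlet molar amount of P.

54.4 mol/min

Q reacted = 0.725 × 150 = 108.8 mol/min; ν_Q = −2, so ξ = 108.8/2 = 54.38 mol/min.
Outlet amounts (n = n₀ + ν ξ):
  Q: 150 − 2(54.38) = 41.25
  P: 0 + 1(54.38) = 54.38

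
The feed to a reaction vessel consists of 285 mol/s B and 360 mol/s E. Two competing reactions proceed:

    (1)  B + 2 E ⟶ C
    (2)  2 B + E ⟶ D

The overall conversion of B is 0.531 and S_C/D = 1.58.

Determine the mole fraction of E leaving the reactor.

0.431

Conversion of B: B consumed = 0.531 × 285 = 151.3 mol/s = 1ξ₁ + 2ξ₂.
Selectivity: 1ξ₁ / (1ξ₂) = 1.58 → ξ₁ = 1.58 ξ₂.
Substitute: (1·1.58 + 2) ξ₂ = 151.3 → ξ₂ = 42.27 mol/s, ξ₁ = 66.79 mol/s.
Outlet amounts (n = n₀ + Σ ν·ξ):
  B: 285 − 1(66.79) − 2(42.27) = 133.7
  E: 360 − 2(66.79) − 1(42.27) = 184.1
  C: 0 + 1(66.79) = 66.79
  D: 0 + 1(42.27) = 42.27
Total out = 426.9 mol/s; y_E = 184.1 / 426.9 = 0.4314.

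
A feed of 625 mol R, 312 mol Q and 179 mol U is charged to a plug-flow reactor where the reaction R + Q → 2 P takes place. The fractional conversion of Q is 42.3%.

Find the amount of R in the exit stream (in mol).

Q reacted = 0.423 × 312 = 132 mol; ν_Q = −1, so ξ = 132/1 = 132 mol.
Outlet amounts (n = n₀ + ν ξ):
  R: 625 − 1(132) = 493
  Q: 312 − 1(132) = 180
  P: 0 + 2(132) = 264
  U: 179 (inert)

493 mol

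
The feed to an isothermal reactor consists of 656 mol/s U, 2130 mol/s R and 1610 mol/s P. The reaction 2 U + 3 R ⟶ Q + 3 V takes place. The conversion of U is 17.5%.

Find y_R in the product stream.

0.451

U reacted = 0.175 × 656 = 114.8 mol/s; ν_U = −2, so ξ = 114.8/2 = 57.4 mol/s.
Outlet amounts (n = n₀ + ν ξ):
  U: 656 − 2(57.4) = 541.2
  R: 2130 − 3(57.4) = 1958
  Q: 0 + 1(57.4) = 57.4
  V: 0 + 3(57.4) = 172.2
  P: 1610 (inert)
Total out = 4339 mol/s; y_R = 1958 / 4339 = 0.4513.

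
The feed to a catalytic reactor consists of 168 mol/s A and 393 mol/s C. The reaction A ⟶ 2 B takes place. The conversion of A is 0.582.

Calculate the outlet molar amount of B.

196 mol/s

A reacted = 0.582 × 168 = 97.78 mol/s; ν_A = −1, so ξ = 97.78/1 = 97.78 mol/s.
Outlet amounts (n = n₀ + ν ξ):
  A: 168 − 1(97.78) = 70.22
  B: 0 + 2(97.78) = 195.6
  C: 393 (inert)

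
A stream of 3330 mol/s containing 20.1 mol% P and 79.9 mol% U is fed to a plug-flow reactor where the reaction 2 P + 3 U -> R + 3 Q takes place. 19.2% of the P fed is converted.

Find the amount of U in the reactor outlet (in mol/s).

2470 mol/s

P reacted = 0.192 × 669.3 = 128.5 mol/s; ν_P = −2, so ξ = 128.5/2 = 64.26 mol/s.
Outlet amounts (n = n₀ + ν ξ):
  P: 669.3 − 2(64.26) = 540.8
  U: 2661 − 3(64.26) = 2468
  R: 0 + 1(64.26) = 64.26
  Q: 0 + 3(64.26) = 192.8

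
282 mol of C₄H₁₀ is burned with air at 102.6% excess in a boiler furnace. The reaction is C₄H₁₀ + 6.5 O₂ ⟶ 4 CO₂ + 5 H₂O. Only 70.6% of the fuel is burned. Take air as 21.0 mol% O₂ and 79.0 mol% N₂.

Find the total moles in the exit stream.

Stoichiometric O₂ = 6.5 × 282 = 1833 mol; O₂ fed = 1833 × 2.026 = 3714 mol.
N₂ fed = 3714 × 79/21 = 13970 mol.
Fuel reacted = 0.706 × 282 → ξ = 199.1 mol.
Outlet (n = n₀ + ν ξ):
  C₄H₁₀: 282 − 1(199.1) = 82.91
  O₂: 3714 − 6.5(199.1) = 2420
  N₂: 13970 (inert)
  CO₂: 0 + 4(199.1) = 796.4
  H₂O: 0 + 5(199.1) = 995.5
Total out = 82.91 + 2420 + 13970 + 796.4 + 995.5 = 18260 mol.

18300 mol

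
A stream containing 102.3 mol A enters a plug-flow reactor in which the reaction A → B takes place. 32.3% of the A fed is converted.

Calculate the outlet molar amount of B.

A reacted = 0.323 × 102.3 = 33.04 mol; ν_A = −1, so ξ = 33.04/1 = 33.04 mol.
Outlet amounts (n = n₀ + ν ξ):
  A: 102.3 − 1(33.04) = 69.26
  B: 0 + 1(33.04) = 33.04

33 mol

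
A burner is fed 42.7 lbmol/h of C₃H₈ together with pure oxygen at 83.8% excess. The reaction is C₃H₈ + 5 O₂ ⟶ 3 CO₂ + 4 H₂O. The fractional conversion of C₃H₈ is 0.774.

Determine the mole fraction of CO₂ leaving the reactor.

Stoichiometric O₂ = 5 × 42.7 = 213.5 lbmol/h; O₂ fed = 213.5 × 1.838 = 392.4 lbmol/h.
Fuel reacted = 0.774 × 42.7 → ξ = 33.05 lbmol/h.
Outlet (n = n₀ + ν ξ):
  C₃H₈: 42.7 − 1(33.05) = 9.65
  O₂: 392.4 − 5(33.05) = 227.2
  CO₂: 0 + 3(33.05) = 99.15
  H₂O: 0 + 4(33.05) = 132.2
Total out = 468.2 lbmol/h; y_CO₂ = 99.15 / 468.2 = 0.2118.

0.212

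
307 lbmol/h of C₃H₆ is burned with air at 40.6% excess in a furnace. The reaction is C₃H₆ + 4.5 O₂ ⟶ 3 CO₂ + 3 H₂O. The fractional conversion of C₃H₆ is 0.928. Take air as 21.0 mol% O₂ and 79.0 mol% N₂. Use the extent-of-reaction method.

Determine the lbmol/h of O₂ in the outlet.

660 lbmol/h

Stoichiometric O₂ = 4.5 × 307 = 1382 lbmol/h; O₂ fed = 1382 × 1.406 = 1942 lbmol/h.
N₂ fed = 1942 × 79/21 = 7307 lbmol/h.
Fuel reacted = 0.928 × 307 → ξ = 284.9 lbmol/h.
Outlet (n = n₀ + ν ξ):
  C₃H₆: 307 − 1(284.9) = 22.1
  O₂: 1942 − 4.5(284.9) = 660.4
  N₂: 7307 (inert)
  CO₂: 0 + 3(284.9) = 854.7
  H₂O: 0 + 3(284.9) = 854.7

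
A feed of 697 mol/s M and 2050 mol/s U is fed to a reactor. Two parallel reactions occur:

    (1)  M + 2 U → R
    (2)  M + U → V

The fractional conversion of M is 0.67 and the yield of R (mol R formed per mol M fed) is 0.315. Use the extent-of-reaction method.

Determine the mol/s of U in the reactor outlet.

1360 mol/s

Yield of R: 1ξ₁ / 697 = 0.315 → ξ₁ = 219.6 mol/s.
Conversion of M: 1ξ₁ + 1ξ₂ = 0.67 × 697 = 467 → ξ₂ = 247.4 mol/s.
Outlet amounts (n = n₀ + Σ ν·ξ):
  M: 697 − 1(219.6) − 1(247.4) = 230
  U: 2050 − 2(219.6) − 1(247.4) = 1363
  R: 0 + 1(219.6) = 219.6
  V: 0 + 1(247.4) = 247.4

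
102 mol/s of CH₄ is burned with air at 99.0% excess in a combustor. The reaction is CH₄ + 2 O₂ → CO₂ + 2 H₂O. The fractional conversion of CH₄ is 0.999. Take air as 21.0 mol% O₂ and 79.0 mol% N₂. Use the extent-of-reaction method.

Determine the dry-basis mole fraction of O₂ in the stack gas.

0.11

Stoichiometric O₂ = 2 × 102 = 204 mol/s; O₂ fed = 204 × 1.990 = 406 mol/s.
N₂ fed = 406 × 79/21 = 1527 mol/s.
Fuel reacted = 0.999 × 102 → ξ = 101.9 mol/s.
Outlet (n = n₀ + ν ξ):
  CH₄: 102 − 1(101.9) = 0.102
  O₂: 406 − 2(101.9) = 202.2
  N₂: 1527 (inert)
  CO₂: 0 + 1(101.9) = 101.9
  H₂O: 0 + 2(101.9) = 203.8
Dry total = 1831 mol/s; y_O₂ (dry) = 202.2 / 1831 = 0.1104.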